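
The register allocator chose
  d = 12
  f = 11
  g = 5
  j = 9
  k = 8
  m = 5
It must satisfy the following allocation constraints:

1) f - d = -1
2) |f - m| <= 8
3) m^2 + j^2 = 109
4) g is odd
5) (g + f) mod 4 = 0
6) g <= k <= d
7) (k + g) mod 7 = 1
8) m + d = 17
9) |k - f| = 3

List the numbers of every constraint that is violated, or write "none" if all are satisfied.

The assignment fails constraints 3, 7.

1) f - d = 11 - 12 = -1  yes
2) |11 - 5| = 6; 6 ≤ 8  yes
3) m^2 + j^2 = 5^2 + 9^2 = 25 + 81 = 106, not 109  no
4) g = 5 is odd  yes
5) g + f = 16; 16 mod 4 = 0  yes
6) values 5 <= 8 <= 12  yes
7) k + g = 13; 13 mod 7 = 6, not 1  no
8) m + d = 5 + 12 = 17  yes
9) |8 - 11| = 3  yes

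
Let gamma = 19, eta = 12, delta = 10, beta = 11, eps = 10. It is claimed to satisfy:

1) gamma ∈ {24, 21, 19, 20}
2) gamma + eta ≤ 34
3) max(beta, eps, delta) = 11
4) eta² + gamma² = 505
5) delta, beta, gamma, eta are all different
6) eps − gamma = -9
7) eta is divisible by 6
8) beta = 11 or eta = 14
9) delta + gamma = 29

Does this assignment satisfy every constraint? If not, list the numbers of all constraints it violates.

No violations.

1) gamma = 19 is in {24, 21, 19, 20}  yes
2) gamma + eta = 19 + 12 = 31; 31 ≤ 34  yes
3) max(11, 10, 10) = 11  yes
4) eta² + gamma² = 12² + 19² = 144 + 361 = 505  yes
5) values 10, 11, 19, 12 are pairwise distinct  yes
6) eps − gamma = 10 − 19 = -9  yes
7) 12 / 6 = 2, so 6 divides 12  yes
8) beta = 11 = 11 (first disjunct)  yes
9) delta + gamma = 10 + 19 = 29  yes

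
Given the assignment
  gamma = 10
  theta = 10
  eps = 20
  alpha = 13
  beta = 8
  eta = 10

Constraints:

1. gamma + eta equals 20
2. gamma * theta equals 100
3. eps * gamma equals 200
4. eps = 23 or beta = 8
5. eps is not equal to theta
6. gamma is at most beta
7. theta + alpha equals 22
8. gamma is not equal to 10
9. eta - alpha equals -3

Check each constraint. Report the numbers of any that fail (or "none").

Constraints 6, 7, 8 do not hold.

1. gamma + eta = 10 + 10 = 20 — holds.
2. gamma * theta = 10 * 10 = 100 — holds.
3. eps * gamma = 20 * 10 = 200 — holds.
4. eps = 20 ≠ 23, but beta = 8 = 8 (second disjunct) — holds.
5. eps = 20, theta = 10; distinct — holds.
6. gamma = 10, beta = 8; 10 > 8 (want ≤) — fails.
7. theta + alpha = 10 + 13 = 23, not 22 — fails.
8. gamma = 10, but 10 is required to differ — fails.
9. eta - alpha = 10 - 13 = -3 — holds.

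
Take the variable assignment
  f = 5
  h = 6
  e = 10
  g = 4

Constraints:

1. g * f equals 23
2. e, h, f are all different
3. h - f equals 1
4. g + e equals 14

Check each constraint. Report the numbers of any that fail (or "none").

Constraint 1 is violated.

1. g * f = 4 * 5 = 20, not 23  FAIL
2. values 10, 6, 5 are pairwise distinct  OK
3. h - f = 6 - 5 = 1  OK
4. g + e = 4 + 10 = 14  OK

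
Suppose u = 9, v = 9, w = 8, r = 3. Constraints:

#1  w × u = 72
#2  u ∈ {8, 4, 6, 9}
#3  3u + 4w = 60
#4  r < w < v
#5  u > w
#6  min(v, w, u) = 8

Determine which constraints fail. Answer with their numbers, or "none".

#1 w × u = 8 × 9 = 72 — OK.
#2 u = 9 is in {8, 4, 6, 9} — OK.
#3 3u + 4w = 3(9) + 4(8) = 59, not 60 — violated.
#4 values 3 < 8 < 9 — OK.
#5 u = 9, w = 8; 9 > 8 — OK.
#6 min(9, 8, 9) = 8 — OK.

Violated: 3.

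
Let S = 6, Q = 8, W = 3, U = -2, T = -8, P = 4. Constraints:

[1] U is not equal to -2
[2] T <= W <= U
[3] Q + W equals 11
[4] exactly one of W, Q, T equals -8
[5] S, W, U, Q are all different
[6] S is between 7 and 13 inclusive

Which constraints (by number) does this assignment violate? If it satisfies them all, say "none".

No — constraints 1, 2, 6 are not satisfied.

[1] U = -2, but -2 is required to differ — does not hold.
[2] values -8, 3, -2; W = 3 is not <= U = -2 — does not hold.
[3] Q + W = 8 + 3 = 11 — holds.
[4] W=3, Q=8, T=-8; 1 of them equals -8 — holds.
[5] values 6, 3, -2, 8 are pairwise distinct — holds.
[6] S = 6 is outside [7, 13] — does not hold.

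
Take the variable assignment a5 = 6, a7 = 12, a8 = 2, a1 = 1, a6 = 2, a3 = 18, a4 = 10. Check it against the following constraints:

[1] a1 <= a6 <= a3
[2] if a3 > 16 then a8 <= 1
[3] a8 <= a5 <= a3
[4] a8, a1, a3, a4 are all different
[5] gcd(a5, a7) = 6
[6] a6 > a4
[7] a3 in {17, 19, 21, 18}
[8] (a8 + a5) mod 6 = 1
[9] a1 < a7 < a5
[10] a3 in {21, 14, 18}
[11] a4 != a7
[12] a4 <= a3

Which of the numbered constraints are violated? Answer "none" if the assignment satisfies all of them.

[1] values 1 <= 2 <= 18 — holds.
[2] a3 = 18 > 16, so we need a8 ≤ 1; but a8 = 2 > 1 — fails.
[3] values 2 <= 6 <= 18 — holds.
[4] values 2, 1, 18, 10 are pairwise distinct — holds.
[5] gcd(6, 12) = 6 — holds.
[6] a6 = 2, a4 = 10; 2 ≤ 10 (want >) — fails.
[7] a3 = 18 is in {17, 19, 21, 18} — holds.
[8] a8 + a5 = 8; 8 mod 6 = 2, not 1 — fails.
[9] values 1, 12, 6; a7 = 12 is not < a5 = 6 — fails.
[10] a3 = 18 is in {21, 14, 18} — holds.
[11] a4 = 10, a7 = 12; distinct — holds.
[12] a4 = 10, a3 = 18; 10 ≤ 18 — holds.

Constraints 2, 6, 8, and 9 are violated.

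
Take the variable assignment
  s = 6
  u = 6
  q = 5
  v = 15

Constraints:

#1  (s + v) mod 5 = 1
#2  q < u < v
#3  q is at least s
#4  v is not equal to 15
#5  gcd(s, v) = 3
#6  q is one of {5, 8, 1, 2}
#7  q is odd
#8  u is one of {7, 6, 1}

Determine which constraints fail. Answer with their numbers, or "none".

No — constraints 3, 4 are not satisfied.

#1 s + v = 21; 21 mod 5 = 1 — holds.
#2 values 5 < 6 < 15 — holds.
#3 q = 5, s = 6; 5 < 6 (want ≥) — does not hold.
#4 v = 15, but 15 is required to differ — does not hold.
#5 gcd(6, 15) = 3 — holds.
#6 q = 5 is in {5, 8, 1, 2} — holds.
#7 q = 5 is odd — holds.
#8 u = 6 is in {7, 6, 1} — holds.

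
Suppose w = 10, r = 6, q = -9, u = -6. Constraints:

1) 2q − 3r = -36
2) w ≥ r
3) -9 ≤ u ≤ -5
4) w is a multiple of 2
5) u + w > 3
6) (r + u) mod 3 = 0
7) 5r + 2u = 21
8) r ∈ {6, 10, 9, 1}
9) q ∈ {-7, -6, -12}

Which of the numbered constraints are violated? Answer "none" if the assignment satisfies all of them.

1) 2q − 3r = 2(-9) − 3(6) = -36 — holds.
2) w = 10, r = 6; 10 ≥ 6 — holds.
3) u = -6 lies in [-9, -5] — holds.
4) 10 / 2 = 5, so 2 divides 10 — holds.
5) u + w = -6 + 10 = 4; 4 > 3 — holds.
6) r + u = 0; 0 mod 3 = 0 — holds.
7) 5r + 2u = 5(6) + 2(-6) = 18, not 21 — fails.
8) r = 6 is in {6, 10, 9, 1} — holds.
9) q = -9 is not in {-7, -6, -12} — fails.

Violated: 7 and 9.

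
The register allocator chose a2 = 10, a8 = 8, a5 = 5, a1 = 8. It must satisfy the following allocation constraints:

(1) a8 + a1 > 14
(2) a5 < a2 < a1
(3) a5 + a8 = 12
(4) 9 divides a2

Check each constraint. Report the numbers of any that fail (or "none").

Constraints 2, 3, 4 do not hold.

(1) a8 + a1 = 8 + 8 = 16; 16 > 14 — holds.
(2) values 5, 10, 8; a2 = 10 is not < a1 = 8 — does not hold.
(3) a5 + a8 = 5 + 8 = 13, not 12 — does not hold.
(4) 10 = 9×1 + 1, so 9 does not divide 10 — does not hold.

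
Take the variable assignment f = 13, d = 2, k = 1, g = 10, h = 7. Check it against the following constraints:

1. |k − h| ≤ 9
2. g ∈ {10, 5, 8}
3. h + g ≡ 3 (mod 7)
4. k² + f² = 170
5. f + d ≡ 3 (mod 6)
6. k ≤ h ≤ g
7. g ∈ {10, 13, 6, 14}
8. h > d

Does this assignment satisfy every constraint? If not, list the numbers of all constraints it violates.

1. |1 − 7| = 6; 6 ≤ 9 — holds.
2. g = 10 is in {10, 5, 8} — holds.
3. h + g = 17; 17 mod 7 = 3 — holds.
4. k² + f² = 1² + 13² = 1 + 169 = 170 — holds.
5. f + d = 15; 15 mod 6 = 3 — holds.
6. values 1 ≤ 7 ≤ 10 — holds.
7. g = 10 is in {10, 13, 6, 14} — holds.
8. h = 7, d = 2; 7 > 2 — holds.

All constraints are satisfied.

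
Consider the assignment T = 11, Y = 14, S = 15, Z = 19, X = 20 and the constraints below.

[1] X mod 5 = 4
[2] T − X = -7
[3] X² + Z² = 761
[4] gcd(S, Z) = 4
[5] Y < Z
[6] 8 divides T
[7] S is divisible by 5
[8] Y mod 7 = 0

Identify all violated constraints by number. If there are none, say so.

Constraints 1, 2, 4, 6 do not hold.

[1] 20 mod 5 = 0, not 4 — violated.
[2] T − X = 11 − 20 = -9, not -7 — violated.
[3] X² + Z² = 20² + 19² = 400 + 361 = 761 — satisfied.
[4] gcd(15, 19) = 1, not 4 — violated.
[5] Y = 14, Z = 19; 14 < 19 — satisfied.
[6] 11 = 8×1 + 3, so 8 does not divide 11 — violated.
[7] 15 / 5 = 3, so 5 divides 15 — satisfied.
[8] 14 mod 7 = 0 — satisfied.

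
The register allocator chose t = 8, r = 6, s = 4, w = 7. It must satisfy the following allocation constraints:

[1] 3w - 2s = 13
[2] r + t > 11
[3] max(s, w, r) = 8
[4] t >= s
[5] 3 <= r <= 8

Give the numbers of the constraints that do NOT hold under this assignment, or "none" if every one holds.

The assignment fails constraint 3.

[1] 3w - 2s = 3(7) - 2(4) = 13 — holds.
[2] r + t = 6 + 8 = 14; 14 > 11 — holds.
[3] max(4, 7, 6) = 7, not 8 — does not hold.
[4] t = 8, s = 4; 8 ≥ 4 — holds.
[5] r = 6 lies in [3, 8] — holds.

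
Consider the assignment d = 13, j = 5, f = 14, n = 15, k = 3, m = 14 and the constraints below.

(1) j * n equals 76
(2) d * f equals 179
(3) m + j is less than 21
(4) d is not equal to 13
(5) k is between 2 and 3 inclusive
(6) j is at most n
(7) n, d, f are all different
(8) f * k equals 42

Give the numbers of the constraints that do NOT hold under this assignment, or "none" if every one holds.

Constraints 1, 2, and 4 are violated.

(1) j * n = 5 * 15 = 75, not 76  fails
(2) d * f = 13 * 14 = 182, not 179  fails
(3) m + j = 14 + 5 = 19; 19 < 21  holds
(4) d = 13, but 13 is required to differ  fails
(5) k = 3 lies in [2, 3]  holds
(6) j = 5, n = 15; 5 ≤ 15  holds
(7) values 15, 13, 14 are pairwise distinct  holds
(8) f * k = 14 * 3 = 42  holds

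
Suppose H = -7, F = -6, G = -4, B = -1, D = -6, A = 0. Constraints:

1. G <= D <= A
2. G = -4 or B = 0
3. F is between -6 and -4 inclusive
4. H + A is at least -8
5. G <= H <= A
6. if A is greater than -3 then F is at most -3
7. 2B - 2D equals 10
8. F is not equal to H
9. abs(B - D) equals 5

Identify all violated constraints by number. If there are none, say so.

1. values -4, -6, 0; G = -4 is not <= D = -6  FAIL
2. G = -4 = -4 (first disjunct)  OK
3. F = -6 lies in [-6, -4]  OK
4. H + A = -7 + 0 = -7; -7 ≥ -8  OK
5. values -4, -7, 0; G = -4 is not <= H = -7  FAIL
6. A = 0 > -3, so we need F ≤ -3; F = -6 ≤ -3  OK
7. 2B - 2D = 2(-1) - 2(-6) = 10  OK
8. F = -6, H = -7; distinct  OK
9. abs(-1 - (-6)) = 5  OK

No — constraints 1, 5 are not satisfied.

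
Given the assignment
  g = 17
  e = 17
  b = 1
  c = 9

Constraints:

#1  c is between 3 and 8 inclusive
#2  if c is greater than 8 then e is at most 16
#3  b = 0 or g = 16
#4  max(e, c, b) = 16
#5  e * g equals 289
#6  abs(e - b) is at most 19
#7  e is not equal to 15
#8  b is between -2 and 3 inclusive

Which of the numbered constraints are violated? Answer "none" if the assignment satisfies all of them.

Constraints 1, 2, 3, 4 do not hold.

#1 c = 9 is outside [3, 8]  false
#2 c = 9 > 8, so we need e ≤ 16; but e = 17 > 16  false
#3 b = 1 ≠ 0 and g = 17 ≠ 16; both disjuncts false  false
#4 max(17, 9, 1) = 17, not 16  false
#5 e * g = 17 * 17 = 289  true
#6 abs(17 - 1) = 16; 16 ≤ 19  true
#7 e = 17, and 17 ≠ 15  true
#8 b = 1 lies in [-2, 3]  true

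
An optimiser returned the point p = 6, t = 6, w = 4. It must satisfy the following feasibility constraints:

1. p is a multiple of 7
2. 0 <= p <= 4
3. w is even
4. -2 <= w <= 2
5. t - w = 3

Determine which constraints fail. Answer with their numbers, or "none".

Constraints 1, 2, 4, and 5 are violated.

1. 6 = 7*0 + 6, so 7 does not divide 6 — fails.
2. p = 6 is outside [0, 4] — fails.
3. w = 4 is even — holds.
4. w = 4 is outside [-2, 2] — fails.
5. t - w = 6 - 4 = 2, not 3 — fails.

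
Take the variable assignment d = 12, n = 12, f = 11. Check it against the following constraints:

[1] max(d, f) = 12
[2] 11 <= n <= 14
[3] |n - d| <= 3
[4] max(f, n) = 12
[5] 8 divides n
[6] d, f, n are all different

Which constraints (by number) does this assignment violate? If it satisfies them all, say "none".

Constraints 5 and 6 do not hold.

[1] max(12, 11) = 12  holds
[2] n = 12 lies in [11, 14]  holds
[3] |12 - 12| = 0; 0 ≤ 3  holds
[4] max(11, 12) = 12  holds
[5] 12 = 8*1 + 4, so 8 does not divide 12  fails
[6] d = n = 12, not all different  fails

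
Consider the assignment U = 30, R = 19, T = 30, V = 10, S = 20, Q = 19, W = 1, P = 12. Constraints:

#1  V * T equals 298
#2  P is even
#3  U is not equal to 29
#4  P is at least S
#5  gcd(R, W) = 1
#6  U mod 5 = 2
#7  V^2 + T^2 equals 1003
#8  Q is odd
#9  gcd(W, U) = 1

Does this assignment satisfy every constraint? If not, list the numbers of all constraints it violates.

Constraints 1, 4, 6, 7 are violated.

#1 V * T = 10 * 30 = 300, not 298  ✗
#2 P = 12 is even  ✓
#3 U = 30, and 30 ≠ 29  ✓
#4 P = 12, S = 20; 12 < 20 (want ≥)  ✗
#5 gcd(19, 1) = 1  ✓
#6 30 mod 5 = 0, not 2  ✗
#7 V^2 + T^2 = 10^2 + 30^2 = 100 + 900 = 1000, not 1003  ✗
#8 Q = 19 is odd  ✓
#9 gcd(1, 30) = 1  ✓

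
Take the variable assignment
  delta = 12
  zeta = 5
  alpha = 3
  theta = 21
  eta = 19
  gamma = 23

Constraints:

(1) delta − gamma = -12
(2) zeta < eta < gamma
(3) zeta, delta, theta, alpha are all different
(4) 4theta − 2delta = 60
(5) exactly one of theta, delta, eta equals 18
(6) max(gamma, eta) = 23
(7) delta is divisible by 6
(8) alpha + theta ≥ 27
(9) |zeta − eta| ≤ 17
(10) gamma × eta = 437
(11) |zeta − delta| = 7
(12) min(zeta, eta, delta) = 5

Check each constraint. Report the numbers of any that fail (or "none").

Violated: 1, 5, and 8.

(1) delta − gamma = 12 − 23 = -11, not -12 — violated.
(2) values 5 < 19 < 23 — OK.
(3) values 5, 12, 21, 3 are pairwise distinct — OK.
(4) 4theta − 2delta = 4(21) − 2(12) = 60 — OK.
(5) theta=21, delta=12, eta=19; 0 of them equal 18, not exactly one — violated.
(6) max(23, 19) = 23 — OK.
(7) 12 / 6 = 2, so 6 divides 12 — OK.
(8) alpha + theta = 3 + 21 = 24; 24 < 27, bound 27 not met — violated.
(9) |5 − 19| = 14; 14 ≤ 17 — OK.
(10) gamma × eta = 23 × 19 = 437 — OK.
(11) |5 − 12| = 7 — OK.
(12) min(5, 19, 12) = 5 — OK.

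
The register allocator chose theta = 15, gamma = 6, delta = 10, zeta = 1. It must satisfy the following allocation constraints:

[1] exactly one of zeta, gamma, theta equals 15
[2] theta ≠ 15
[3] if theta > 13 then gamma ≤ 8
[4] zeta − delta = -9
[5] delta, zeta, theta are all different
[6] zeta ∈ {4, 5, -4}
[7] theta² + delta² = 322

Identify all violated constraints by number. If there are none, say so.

[1] zeta=1, gamma=6, theta=15; 1 of them equals 15  true
[2] theta = 15, but 15 is required to differ  false
[3] theta = 15 > 13, so we need gamma ≤ 8; gamma = 6 ≤ 8  true
[4] zeta − delta = 1 − 10 = -9  true
[5] values 10, 1, 15 are pairwise distinct  true
[6] zeta = 1 is not in {4, 5, -4}  false
[7] theta² + delta² = 15² + 10² = 225 + 100 = 325, not 322  false

Violated: 2, 6, and 7.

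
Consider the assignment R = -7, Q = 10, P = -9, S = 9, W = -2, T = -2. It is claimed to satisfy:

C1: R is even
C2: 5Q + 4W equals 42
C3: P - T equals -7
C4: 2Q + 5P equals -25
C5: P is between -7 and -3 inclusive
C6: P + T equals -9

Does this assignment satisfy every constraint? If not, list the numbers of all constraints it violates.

C1: R = -7 is odd — does not hold.
C2: 5Q + 4W = 5(10) + 4(-2) = 42 — holds.
C3: P - T = -9 - (-2) = -7 — holds.
C4: 2Q + 5P = 2(10) + 5(-9) = -25 — holds.
C5: P = -9 is outside [-7, -3] — does not hold.
C6: P + T = -9 + (-2) = -11, not -9 — does not hold.

Violated: 1, 5, 6.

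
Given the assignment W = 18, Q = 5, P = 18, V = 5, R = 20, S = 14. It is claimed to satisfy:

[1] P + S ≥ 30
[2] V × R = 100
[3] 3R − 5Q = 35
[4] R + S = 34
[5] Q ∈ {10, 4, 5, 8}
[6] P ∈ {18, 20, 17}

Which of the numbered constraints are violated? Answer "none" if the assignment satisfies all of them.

The assignment satisfies every constraint.

[1] P + S = 18 + 14 = 32; 32 ≥ 30  yes
[2] V × R = 5 × 20 = 100  yes
[3] 3R − 5Q = 3(20) − 5(5) = 35  yes
[4] R + S = 20 + 14 = 34  yes
[5] Q = 5 is in {10, 4, 5, 8}  yes
[6] P = 18 is in {18, 20, 17}  yes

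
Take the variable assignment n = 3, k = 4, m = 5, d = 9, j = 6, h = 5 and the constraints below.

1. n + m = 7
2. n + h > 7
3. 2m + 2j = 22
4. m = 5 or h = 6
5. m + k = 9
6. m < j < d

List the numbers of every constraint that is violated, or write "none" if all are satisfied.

Violated: 1.

1. n + m = 3 + 5 = 8, not 7 — fails.
2. n + h = 3 + 5 = 8; 8 > 7 — holds.
3. 2m + 2j = 2(5) + 2(6) = 22 — holds.
4. m = 5 = 5 (first disjunct) — holds.
5. m + k = 5 + 4 = 9 — holds.
6. values 5 < 6 < 9 — holds.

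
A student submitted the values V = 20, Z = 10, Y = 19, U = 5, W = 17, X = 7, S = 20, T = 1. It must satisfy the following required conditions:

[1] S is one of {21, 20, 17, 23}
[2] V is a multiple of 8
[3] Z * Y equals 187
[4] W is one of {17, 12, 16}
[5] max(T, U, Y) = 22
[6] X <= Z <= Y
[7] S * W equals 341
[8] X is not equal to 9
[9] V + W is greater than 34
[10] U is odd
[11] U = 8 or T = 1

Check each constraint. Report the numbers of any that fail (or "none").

[1] S = 20 is in {21, 20, 17, 23} — holds.
[2] 20 = 8*2 + 4, so 8 does not divide 20 — fails.
[3] Z * Y = 10 * 19 = 190, not 187 — fails.
[4] W = 17 is in {17, 12, 16} — holds.
[5] max(1, 5, 19) = 19, not 22 — fails.
[6] values 7 <= 10 <= 19 — holds.
[7] S * W = 20 * 17 = 340, not 341 — fails.
[8] X = 7, and 7 ≠ 9 — holds.
[9] V + W = 20 + 17 = 37; 37 > 34 — holds.
[10] U = 5 is odd — holds.
[11] U = 5 ≠ 8, but T = 1 = 1 (second disjunct) — holds.

The assignment fails constraints 2, 3, 5, 7.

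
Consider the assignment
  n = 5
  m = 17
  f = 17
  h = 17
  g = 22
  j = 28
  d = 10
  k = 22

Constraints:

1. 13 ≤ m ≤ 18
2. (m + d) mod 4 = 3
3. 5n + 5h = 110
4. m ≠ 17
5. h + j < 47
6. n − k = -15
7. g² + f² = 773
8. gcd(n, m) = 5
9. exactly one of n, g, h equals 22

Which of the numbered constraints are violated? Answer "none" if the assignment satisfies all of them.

1. m = 17 lies in [13, 18] — holds.
2. m + d = 27; 27 mod 4 = 3 — holds.
3. 5n + 5h = 5(5) + 5(17) = 110 — holds.
4. m = 17, but 17 is required to differ — does not hold.
5. h + j = 17 + 28 = 45; 45 < 47 — holds.
6. n − k = 5 − 22 = -17, not -15 — does not hold.
7. g² + f² = 22² + 17² = 484 + 289 = 773 — holds.
8. gcd(5, 17) = 1, not 5 — does not hold.
9. n=5, g=22, h=17; 1 of them equals 22 — holds.

Constraints 4, 6, and 8 are violated.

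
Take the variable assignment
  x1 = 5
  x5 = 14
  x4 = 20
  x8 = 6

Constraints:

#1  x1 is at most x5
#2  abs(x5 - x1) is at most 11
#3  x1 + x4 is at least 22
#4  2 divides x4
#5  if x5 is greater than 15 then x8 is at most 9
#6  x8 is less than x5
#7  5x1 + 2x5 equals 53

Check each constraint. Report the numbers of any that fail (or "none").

All constraints are satisfied.

#1 x1 = 5, x5 = 14; 5 ≤ 14 — holds.
#2 abs(14 - 5) = 9; 9 ≤ 11 — holds.
#3 x1 + x4 = 5 + 20 = 25; 25 ≥ 22 — holds.
#4 20 / 2 = 10, so 2 divides 20 — holds.
#5 x5 = 14, not > 15; antecedent false, conditional vacuously true — holds.
#6 x8 = 6, x5 = 14; 6 < 14 — holds.
#7 5x1 + 2x5 = 5(5) + 2(14) = 53 — holds.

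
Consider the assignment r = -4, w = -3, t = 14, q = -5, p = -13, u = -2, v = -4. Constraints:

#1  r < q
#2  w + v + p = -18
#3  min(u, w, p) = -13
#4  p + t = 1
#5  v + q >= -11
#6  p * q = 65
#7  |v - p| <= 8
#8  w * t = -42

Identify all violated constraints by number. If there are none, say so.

#1 r = -4, q = -5; -4 ≥ -5 (want <) — fails.
#2 w + v + p = -3 + (-4) + (-13) = -20, not -18 — fails.
#3 min(-2, -3, -13) = -13 — holds.
#4 p + t = -13 + 14 = 1 — holds.
#5 v + q = -4 + (-5) = -9; -9 ≥ -11 — holds.
#6 p * q = -13 * (-5) = 65 — holds.
#7 |-4 - (-13)| = 9; 9 > 8, exceeds bound 8 — fails.
#8 w * t = -3 * 14 = -42 — holds.

No — constraints 1, 2, 7 are not satisfied.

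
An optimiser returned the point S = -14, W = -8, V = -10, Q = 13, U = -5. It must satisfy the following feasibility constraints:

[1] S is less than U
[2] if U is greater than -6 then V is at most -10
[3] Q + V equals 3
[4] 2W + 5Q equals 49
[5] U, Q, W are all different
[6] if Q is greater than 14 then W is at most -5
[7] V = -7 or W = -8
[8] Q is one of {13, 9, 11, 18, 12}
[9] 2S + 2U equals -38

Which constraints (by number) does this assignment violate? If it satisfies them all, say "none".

[1] S = -14, U = -5; -14 < -5 — satisfied.
[2] U = -5 > -6, so we need V ≤ -10; V = -10 ≤ -10 — satisfied.
[3] Q + V = 13 + (-10) = 3 — satisfied.
[4] 2W + 5Q = 2(-8) + 5(13) = 49 — satisfied.
[5] values -5, 13, -8 are pairwise distinct — satisfied.
[6] Q = 13, not > 14; antecedent false, conditional vacuously true — satisfied.
[7] V = -10 ≠ -7, but W = -8 = -8 (second disjunct) — satisfied.
[8] Q = 13 is in {13, 9, 11, 18, 12} — satisfied.
[9] 2S + 2U = 2(-14) + 2(-5) = -38 — satisfied.

No violations.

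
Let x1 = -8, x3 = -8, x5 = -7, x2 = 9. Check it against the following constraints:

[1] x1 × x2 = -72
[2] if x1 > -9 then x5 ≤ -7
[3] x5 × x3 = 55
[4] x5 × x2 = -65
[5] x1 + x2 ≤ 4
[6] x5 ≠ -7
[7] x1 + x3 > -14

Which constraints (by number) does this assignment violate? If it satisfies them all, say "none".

[1] x1 × x2 = -8 × 9 = -72  true
[2] x1 = -8 > -9, so we need x5 ≤ -7; x5 = -7 ≤ -7  true
[3] x5 × x3 = -7 × (-8) = 56, not 55  false
[4] x5 × x2 = -7 × 9 = -63, not -65  false
[5] x1 + x2 = -8 + 9 = 1; 1 ≤ 4  true
[6] x5 = -7, but -7 is required to differ  false
[7] x1 + x3 = -8 + (-8) = -16; -16 ≤ -14, bound -14 not met  false

Violated: 3, 4, 6, and 7.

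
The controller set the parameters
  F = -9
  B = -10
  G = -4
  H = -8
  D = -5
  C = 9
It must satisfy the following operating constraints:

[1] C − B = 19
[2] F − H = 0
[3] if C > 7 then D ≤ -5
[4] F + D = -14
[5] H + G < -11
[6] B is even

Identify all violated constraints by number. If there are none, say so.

No — constraint 2 is not satisfied.

[1] C − B = 9 − (-10) = 19 — satisfied.
[2] F − H = -9 − (-8) = -1, not 0 — violated.
[3] C = 9 > 7, so we need D ≤ -5; D = -5 ≤ -5 — satisfied.
[4] F + D = -9 + (-5) = -14 — satisfied.
[5] H + G = -8 + (-4) = -12; -12 < -11 — satisfied.
[6] B = -10 is even — satisfied.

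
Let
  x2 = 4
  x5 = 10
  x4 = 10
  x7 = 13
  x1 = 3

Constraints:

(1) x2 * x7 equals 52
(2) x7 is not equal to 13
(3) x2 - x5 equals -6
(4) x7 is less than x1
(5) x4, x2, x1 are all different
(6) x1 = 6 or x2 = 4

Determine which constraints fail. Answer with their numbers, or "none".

(1) x2 * x7 = 4 * 13 = 52  holds
(2) x7 = 13, but 13 is required to differ  fails
(3) x2 - x5 = 4 - 10 = -6  holds
(4) x7 = 13, x1 = 3; 13 ≥ 3 (want <)  fails
(5) values 10, 4, 3 are pairwise distinct  holds
(6) x1 = 3 ≠ 6, but x2 = 4 = 4 (second disjunct)  holds

Violated: 2, 4.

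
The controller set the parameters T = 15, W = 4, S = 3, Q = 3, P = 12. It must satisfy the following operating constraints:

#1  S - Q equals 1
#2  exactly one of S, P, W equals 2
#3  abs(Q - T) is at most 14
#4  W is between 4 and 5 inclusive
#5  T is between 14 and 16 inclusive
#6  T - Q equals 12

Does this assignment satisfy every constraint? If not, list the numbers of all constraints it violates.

The assignment fails constraints 1, 2.

#1 S - Q = 3 - 3 = 0, not 1 — violated.
#2 S=3, P=12, W=4; 0 of them equal 2, not exactly one — violated.
#3 abs(3 - 15) = 12; 12 ≤ 14 — satisfied.
#4 W = 4 lies in [4, 5] — satisfied.
#5 T = 15 lies in [14, 16] — satisfied.
#6 T - Q = 15 - 3 = 12 — satisfied.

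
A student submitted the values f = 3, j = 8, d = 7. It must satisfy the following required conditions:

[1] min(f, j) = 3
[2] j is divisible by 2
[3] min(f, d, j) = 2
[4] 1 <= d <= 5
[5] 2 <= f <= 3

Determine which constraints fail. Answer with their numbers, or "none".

No — constraints 3, 4 are not satisfied.

[1] min(3, 8) = 3  holds
[2] 8 / 2 = 4, so 2 divides 8  holds
[3] min(3, 7, 8) = 3, not 2  fails
[4] d = 7 is outside [1, 5]  fails
[5] f = 3 lies in [2, 3]  holds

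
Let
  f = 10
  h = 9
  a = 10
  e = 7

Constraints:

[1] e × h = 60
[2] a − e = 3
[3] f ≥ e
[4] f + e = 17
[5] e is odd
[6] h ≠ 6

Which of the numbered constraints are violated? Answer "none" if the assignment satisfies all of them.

[1] e × h = 7 × 9 = 63, not 60  false
[2] a − e = 10 − 7 = 3  true
[3] f = 10, e = 7; 10 ≥ 7  true
[4] f + e = 10 + 7 = 17  true
[5] e = 7 is odd  true
[6] h = 9, and 9 ≠ 6  true

The assignment fails constraint 1.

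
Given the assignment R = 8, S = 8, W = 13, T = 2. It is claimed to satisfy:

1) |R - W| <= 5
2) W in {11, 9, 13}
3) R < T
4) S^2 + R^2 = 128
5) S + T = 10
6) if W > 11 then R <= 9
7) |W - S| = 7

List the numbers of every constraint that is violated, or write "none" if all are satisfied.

1) |8 - 13| = 5; 5 ≤ 5 — holds.
2) W = 13 is in {11, 9, 13} — holds.
3) R = 8, T = 2; 8 ≥ 2 (want <) — does not hold.
4) S^2 + R^2 = 8^2 + 8^2 = 64 + 64 = 128 — holds.
5) S + T = 8 + 2 = 10 — holds.
6) W = 13 > 11, so we need R ≤ 9; R = 8 ≤ 9 — holds.
7) |13 - 8| = 5, not 7 — does not hold.

The assignment fails constraints 3, 7.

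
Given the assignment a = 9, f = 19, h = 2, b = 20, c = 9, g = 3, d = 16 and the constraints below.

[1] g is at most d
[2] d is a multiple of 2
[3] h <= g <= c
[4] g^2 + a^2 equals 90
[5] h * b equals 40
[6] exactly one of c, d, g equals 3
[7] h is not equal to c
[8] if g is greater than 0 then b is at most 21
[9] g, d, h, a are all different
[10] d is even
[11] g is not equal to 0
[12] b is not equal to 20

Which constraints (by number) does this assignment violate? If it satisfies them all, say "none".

Constraint 12 does not hold.

[1] g = 3, d = 16; 3 ≤ 16 — holds.
[2] 16 / 2 = 8, so 2 divides 16 — holds.
[3] values 2 <= 3 <= 9 — holds.
[4] g^2 + a^2 = 3^2 + 9^2 = 9 + 81 = 90 — holds.
[5] h * b = 2 * 20 = 40 — holds.
[6] c=9, d=16, g=3; 1 of them equals 3 — holds.
[7] h = 2, c = 9; distinct — holds.
[8] g = 3 > 0, so we need b ≤ 21; b = 20 ≤ 21 — holds.
[9] values 3, 16, 2, 9 are pairwise distinct — holds.
[10] d = 16 is even — holds.
[11] g = 3, and 3 ≠ 0 — holds.
[12] b = 20, but 20 is required to differ — fails.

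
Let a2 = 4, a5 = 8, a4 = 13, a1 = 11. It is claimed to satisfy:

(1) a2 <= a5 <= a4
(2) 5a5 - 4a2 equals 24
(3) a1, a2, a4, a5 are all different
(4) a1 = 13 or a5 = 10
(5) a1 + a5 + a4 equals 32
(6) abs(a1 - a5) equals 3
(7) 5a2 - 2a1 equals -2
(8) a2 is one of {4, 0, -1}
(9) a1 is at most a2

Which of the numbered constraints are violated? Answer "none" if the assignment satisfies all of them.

Violated: 4 and 9.

(1) values 4 <= 8 <= 13 — holds.
(2) 5a5 - 4a2 = 5(8) - 4(4) = 24 — holds.
(3) values 11, 4, 13, 8 are pairwise distinct — holds.
(4) a1 = 11 ≠ 13 and a5 = 8 ≠ 10; both disjuncts false — does not hold.
(5) a1 + a5 + a4 = 11 + 8 + 13 = 32 — holds.
(6) abs(11 - 8) = 3 — holds.
(7) 5a2 - 2a1 = 5(4) - 2(11) = -2 — holds.
(8) a2 = 4 is in {4, 0, -1} — holds.
(9) a1 = 11, a2 = 4; 11 > 4 (want ≤) — does not hold.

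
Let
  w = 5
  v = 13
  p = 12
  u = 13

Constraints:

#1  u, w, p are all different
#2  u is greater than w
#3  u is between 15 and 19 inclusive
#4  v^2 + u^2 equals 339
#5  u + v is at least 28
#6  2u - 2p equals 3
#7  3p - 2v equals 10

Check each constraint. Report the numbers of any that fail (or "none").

Violated: 3, 4, 5, and 6.

#1 values 13, 5, 12 are pairwise distinct  OK
#2 u = 13, w = 5; 13 > 5  OK
#3 u = 13 is outside [15, 19]  FAIL
#4 v^2 + u^2 = 13^2 + 13^2 = 169 + 169 = 338, not 339  FAIL
#5 u + v = 13 + 13 = 26; 26 < 28, bound 28 not met  FAIL
#6 2u - 2p = 2(13) - 2(12) = 2, not 3  FAIL
#7 3p - 2v = 3(12) - 2(13) = 10  OK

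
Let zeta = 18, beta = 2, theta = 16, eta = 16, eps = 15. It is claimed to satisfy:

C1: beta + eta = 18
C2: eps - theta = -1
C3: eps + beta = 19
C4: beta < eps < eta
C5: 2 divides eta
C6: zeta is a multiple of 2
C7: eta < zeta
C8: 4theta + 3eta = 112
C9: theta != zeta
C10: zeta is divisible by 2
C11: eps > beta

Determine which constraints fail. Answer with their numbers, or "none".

C1: beta + eta = 2 + 16 = 18  OK
C2: eps - theta = 15 - 16 = -1  OK
C3: eps + beta = 15 + 2 = 17, not 19  FAIL
C4: values 2 < 15 < 16  OK
C5: 16 / 2 = 8, so 2 divides 16  OK
C6: 18 / 2 = 9, so 2 divides 18  OK
C7: eta = 16, zeta = 18; 16 < 18  OK
C8: 4theta + 3eta = 4(16) + 3(16) = 112  OK
C9: theta = 16, zeta = 18; distinct  OK
C10: 18 / 2 = 9, so 2 divides 18  OK
C11: eps = 15, beta = 2; 15 > 2  OK

Constraint 3 is violated.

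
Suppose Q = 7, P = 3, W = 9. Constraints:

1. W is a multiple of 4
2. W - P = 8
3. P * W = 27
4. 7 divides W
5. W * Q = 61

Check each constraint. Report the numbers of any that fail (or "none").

1. 9 = 4*2 + 1, so 4 does not divide 9  ✗
2. W - P = 9 - 3 = 6, not 8  ✗
3. P * W = 3 * 9 = 27  ✓
4. 9 = 7*1 + 2, so 7 does not divide 9  ✗
5. W * Q = 9 * 7 = 63, not 61  ✗

Constraints 1, 2, 4, and 5 do not hold.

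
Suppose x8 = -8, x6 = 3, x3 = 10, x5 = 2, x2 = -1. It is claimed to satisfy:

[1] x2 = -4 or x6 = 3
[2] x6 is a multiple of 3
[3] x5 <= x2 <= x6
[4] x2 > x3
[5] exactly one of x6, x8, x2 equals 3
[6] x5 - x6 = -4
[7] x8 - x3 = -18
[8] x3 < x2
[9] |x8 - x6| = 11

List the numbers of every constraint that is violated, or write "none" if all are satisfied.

[1] x2 = -1 ≠ -4, but x6 = 3 = 3 (second disjunct)  ✔
[2] 3 / 3 = 1, so 3 divides 3  ✔
[3] values 2, -1, 3; x5 = 2 is not <= x2 = -1  ✘
[4] x2 = -1, x3 = 10; -1 ≤ 10 (want >)  ✘
[5] x6=3, x8=-8, x2=-1; 1 of them equals 3  ✔
[6] x5 - x6 = 2 - 3 = -1, not -4  ✘
[7] x8 - x3 = -8 - 10 = -18  ✔
[8] x3 = 10, x2 = -1; 10 ≥ -1 (want <)  ✘
[9] |-8 - 3| = 11  ✔

Violated: 3, 4, 6, and 8.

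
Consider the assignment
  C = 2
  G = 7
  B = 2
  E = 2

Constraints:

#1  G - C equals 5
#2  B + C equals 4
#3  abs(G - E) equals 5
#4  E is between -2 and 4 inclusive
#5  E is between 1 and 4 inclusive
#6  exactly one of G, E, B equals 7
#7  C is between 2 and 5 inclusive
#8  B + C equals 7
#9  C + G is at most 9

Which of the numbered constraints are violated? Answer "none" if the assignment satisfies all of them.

No — constraint 8 is not satisfied.

#1 G - C = 7 - 2 = 5 — satisfied.
#2 B + C = 2 + 2 = 4 — satisfied.
#3 abs(7 - 2) = 5 — satisfied.
#4 E = 2 lies in [-2, 4] — satisfied.
#5 E = 2 lies in [1, 4] — satisfied.
#6 G=7, E=2, B=2; 1 of them equals 7 — satisfied.
#7 C = 2 lies in [2, 5] — satisfied.
#8 B + C = 2 + 2 = 4, not 7 — violated.
#9 C + G = 2 + 7 = 9; 9 ≤ 9 — satisfied.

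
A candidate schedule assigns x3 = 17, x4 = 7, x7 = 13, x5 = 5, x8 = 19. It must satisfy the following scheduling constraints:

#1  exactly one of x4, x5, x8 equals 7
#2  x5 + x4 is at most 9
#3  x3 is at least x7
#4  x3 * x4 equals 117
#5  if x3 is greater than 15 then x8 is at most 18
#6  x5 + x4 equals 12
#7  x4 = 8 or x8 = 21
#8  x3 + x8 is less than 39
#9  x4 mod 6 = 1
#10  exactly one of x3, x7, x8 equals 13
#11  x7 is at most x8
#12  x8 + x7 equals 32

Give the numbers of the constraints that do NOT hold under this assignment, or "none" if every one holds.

The assignment fails constraints 2, 4, 5, and 7.

#1 x4=7, x5=5, x8=19; 1 of them equals 7 — holds.
#2 x5 + x4 = 5 + 7 = 12; 12 > 9, bound 9 not met — does not hold.
#3 x3 = 17, x7 = 13; 17 ≥ 13 — holds.
#4 x3 * x4 = 17 * 7 = 119, not 117 — does not hold.
#5 x3 = 17 > 15, so we need x8 ≤ 18; but x8 = 19 > 18 — does not hold.
#6 x5 + x4 = 5 + 7 = 12 — holds.
#7 x4 = 7 ≠ 8 and x8 = 19 ≠ 21; both disjuncts false — does not hold.
#8 x3 + x8 = 17 + 19 = 36; 36 < 39 — holds.
#9 7 mod 6 = 1 — holds.
#10 x3=17, x7=13, x8=19; 1 of them equals 13 — holds.
#11 x7 = 13, x8 = 19; 13 ≤ 19 — holds.
#12 x8 + x7 = 19 + 13 = 32 — holds.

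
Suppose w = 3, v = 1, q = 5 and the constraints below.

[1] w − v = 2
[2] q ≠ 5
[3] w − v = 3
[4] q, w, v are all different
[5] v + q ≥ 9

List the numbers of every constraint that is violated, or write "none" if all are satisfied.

Constraints 2, 3, and 5 do not hold.

[1] w − v = 3 − 1 = 2  holds
[2] q = 5, but 5 is required to differ  fails
[3] w − v = 3 − 1 = 2, not 3  fails
[4] values 5, 3, 1 are pairwise distinct  holds
[5] v + q = 1 + 5 = 6; 6 < 9, bound 9 not met  fails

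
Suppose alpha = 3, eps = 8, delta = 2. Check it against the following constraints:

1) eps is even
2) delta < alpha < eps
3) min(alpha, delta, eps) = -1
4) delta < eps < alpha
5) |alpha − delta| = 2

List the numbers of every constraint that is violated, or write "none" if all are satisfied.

1) eps = 8 is even — holds.
2) values 2 < 3 < 8 — holds.
3) min(3, 2, 8) = 2, not -1 — fails.
4) values 2, 8, 3; eps = 8 is not < alpha = 3 — fails.
5) |3 − 2| = 1, not 2 — fails.

The assignment fails constraints 3, 4, and 5.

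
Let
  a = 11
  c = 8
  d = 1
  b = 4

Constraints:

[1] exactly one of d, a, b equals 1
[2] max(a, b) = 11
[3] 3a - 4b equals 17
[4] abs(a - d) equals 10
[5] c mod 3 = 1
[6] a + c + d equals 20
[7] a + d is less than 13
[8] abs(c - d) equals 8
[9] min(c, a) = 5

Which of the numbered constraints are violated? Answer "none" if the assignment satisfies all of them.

No — constraints 5, 8, 9 are not satisfied.

[1] d=1, a=11, b=4; 1 of them equals 1 — holds.
[2] max(11, 4) = 11 — holds.
[3] 3a - 4b = 3(11) - 4(4) = 17 — holds.
[4] abs(11 - 1) = 10 — holds.
[5] 8 mod 3 = 2, not 1 — fails.
[6] a + c + d = 11 + 8 + 1 = 20 — holds.
[7] a + d = 11 + 1 = 12; 12 < 13 — holds.
[8] abs(8 - 1) = 7, not 8 — fails.
[9] min(8, 11) = 8, not 5 — fails.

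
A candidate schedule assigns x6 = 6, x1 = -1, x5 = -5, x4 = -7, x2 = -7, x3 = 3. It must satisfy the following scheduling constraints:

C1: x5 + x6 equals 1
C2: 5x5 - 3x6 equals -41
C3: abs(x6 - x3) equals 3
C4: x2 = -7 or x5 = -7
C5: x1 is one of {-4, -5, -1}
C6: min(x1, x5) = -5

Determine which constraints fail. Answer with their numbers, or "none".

C1: x5 + x6 = -5 + 6 = 1  ✓
C2: 5x5 - 3x6 = 5(-5) - 3(6) = -43, not -41  ✗
C3: abs(6 - 3) = 3  ✓
C4: x2 = -7 = -7 (first disjunct)  ✓
C5: x1 = -1 is in {-4, -5, -1}  ✓
C6: min(-1, -5) = -5  ✓

Constraint 2 does not hold.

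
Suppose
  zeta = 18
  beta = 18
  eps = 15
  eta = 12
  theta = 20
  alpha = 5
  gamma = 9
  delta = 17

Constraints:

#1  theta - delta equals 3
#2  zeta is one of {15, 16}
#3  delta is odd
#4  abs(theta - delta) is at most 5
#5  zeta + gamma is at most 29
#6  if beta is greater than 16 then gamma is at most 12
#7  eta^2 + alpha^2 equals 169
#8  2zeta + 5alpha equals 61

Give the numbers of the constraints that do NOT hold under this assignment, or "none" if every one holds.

#1 theta - delta = 20 - 17 = 3 — holds.
#2 zeta = 18 is not in {15, 16} — fails.
#3 delta = 17 is odd — holds.
#4 abs(20 - 17) = 3; 3 ≤ 5 — holds.
#5 zeta + gamma = 18 + 9 = 27; 27 ≤ 29 — holds.
#6 beta = 18 > 16, so we need gamma ≤ 12; gamma = 9 ≤ 12 — holds.
#7 eta^2 + alpha^2 = 12^2 + 5^2 = 144 + 25 = 169 — holds.
#8 2zeta + 5alpha = 2(18) + 5(5) = 61 — holds.

Constraint 2 does not hold.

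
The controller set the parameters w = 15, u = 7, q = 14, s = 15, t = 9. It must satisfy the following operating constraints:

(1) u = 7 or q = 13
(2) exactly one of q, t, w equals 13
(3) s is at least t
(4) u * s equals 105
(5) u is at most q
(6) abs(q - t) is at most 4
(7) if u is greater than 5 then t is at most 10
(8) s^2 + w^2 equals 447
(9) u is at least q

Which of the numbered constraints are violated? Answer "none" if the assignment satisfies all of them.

Constraints 2, 6, 8, and 9 do not hold.

(1) u = 7 = 7 (first disjunct)  OK
(2) q=14, t=9, w=15; 0 of them equal 13, not exactly one  FAIL
(3) s = 15, t = 9; 15 ≥ 9  OK
(4) u * s = 7 * 15 = 105  OK
(5) u = 7, q = 14; 7 ≤ 14  OK
(6) abs(14 - 9) = 5; 5 > 4, exceeds bound 4  FAIL
(7) u = 7 > 5, so we need t ≤ 10; t = 9 ≤ 10  OK
(8) s^2 + w^2 = 15^2 + 15^2 = 225 + 225 = 450, not 447  FAIL
(9) u = 7, q = 14; 7 < 14 (want ≥)  FAIL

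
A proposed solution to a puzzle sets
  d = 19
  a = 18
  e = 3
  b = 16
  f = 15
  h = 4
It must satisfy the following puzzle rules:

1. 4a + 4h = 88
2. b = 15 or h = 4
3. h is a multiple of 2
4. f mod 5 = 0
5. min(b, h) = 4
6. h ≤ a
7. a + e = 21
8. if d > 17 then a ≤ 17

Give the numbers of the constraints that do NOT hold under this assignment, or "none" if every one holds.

1. 4a + 4h = 4(18) + 4(4) = 88 — holds.
2. b = 16 ≠ 15, but h = 4 = 4 (second disjunct) — holds.
3. 4 / 2 = 2, so 2 divides 4 — holds.
4. 15 mod 5 = 0 — holds.
5. min(16, 4) = 4 — holds.
6. h = 4, a = 18; 4 ≤ 18 — holds.
7. a + e = 18 + 3 = 21 — holds.
8. d = 19 > 17, so we need a ≤ 17; but a = 18 > 17 — does not hold.

Violated: 8.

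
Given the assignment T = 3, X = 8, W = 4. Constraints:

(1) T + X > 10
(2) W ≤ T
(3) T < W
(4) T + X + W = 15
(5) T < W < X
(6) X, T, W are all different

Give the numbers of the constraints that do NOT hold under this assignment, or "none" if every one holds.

Violated: 2.

(1) T + X = 3 + 8 = 11; 11 > 10 — satisfied.
(2) W = 4, T = 3; 4 > 3 (want ≤) — violated.
(3) T = 3, W = 4; 3 < 4 — satisfied.
(4) T + X + W = 3 + 8 + 4 = 15 — satisfied.
(5) values 3 < 4 < 8 — satisfied.
(6) values 8, 3, 4 are pairwise distinct — satisfied.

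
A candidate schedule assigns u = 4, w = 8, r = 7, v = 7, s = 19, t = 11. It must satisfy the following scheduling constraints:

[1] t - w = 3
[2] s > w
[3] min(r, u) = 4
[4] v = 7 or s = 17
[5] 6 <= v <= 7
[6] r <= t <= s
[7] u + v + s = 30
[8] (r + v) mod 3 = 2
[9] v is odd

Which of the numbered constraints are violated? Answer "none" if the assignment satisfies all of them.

Yes — all constraints hold.

[1] t - w = 11 - 8 = 3  holds
[2] s = 19, w = 8; 19 > 8  holds
[3] min(7, 4) = 4  holds
[4] v = 7 = 7 (first disjunct)  holds
[5] v = 7 lies in [6, 7]  holds
[6] values 7 <= 11 <= 19  holds
[7] u + v + s = 4 + 7 + 19 = 30  holds
[8] r + v = 14; 14 mod 3 = 2  holds
[9] v = 7 is odd  holds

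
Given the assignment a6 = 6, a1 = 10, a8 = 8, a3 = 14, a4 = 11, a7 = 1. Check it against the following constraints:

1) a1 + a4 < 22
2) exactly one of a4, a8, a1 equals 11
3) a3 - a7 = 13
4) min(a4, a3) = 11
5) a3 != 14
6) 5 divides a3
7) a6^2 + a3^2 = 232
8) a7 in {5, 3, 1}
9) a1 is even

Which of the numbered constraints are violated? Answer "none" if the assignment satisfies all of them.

1) a1 + a4 = 10 + 11 = 21; 21 < 22 — satisfied.
2) a4=11, a8=8, a1=10; 1 of them equals 11 — satisfied.
3) a3 - a7 = 14 - 1 = 13 — satisfied.
4) min(11, 14) = 11 — satisfied.
5) a3 = 14, but 14 is required to differ — violated.
6) 14 = 5*2 + 4, so 5 does not divide 14 — violated.
7) a6^2 + a3^2 = 6^2 + 14^2 = 36 + 196 = 232 — satisfied.
8) a7 = 1 is in {5, 3, 1} — satisfied.
9) a1 = 10 is even — satisfied.

Violated: 5, 6.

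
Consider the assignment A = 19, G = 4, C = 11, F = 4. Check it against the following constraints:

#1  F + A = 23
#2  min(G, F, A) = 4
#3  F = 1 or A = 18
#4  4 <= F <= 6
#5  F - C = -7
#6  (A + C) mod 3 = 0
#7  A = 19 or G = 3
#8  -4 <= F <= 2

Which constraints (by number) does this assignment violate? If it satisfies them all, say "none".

#1 F + A = 4 + 19 = 23 — OK.
#2 min(4, 4, 19) = 4 — OK.
#3 F = 4 ≠ 1 and A = 19 ≠ 18; both disjuncts false — violated.
#4 F = 4 lies in [4, 6] — OK.
#5 F - C = 4 - 11 = -7 — OK.
#6 A + C = 30; 30 mod 3 = 0 — OK.
#7 A = 19 = 19 (first disjunct) — OK.
#8 F = 4 is outside [-4, 2] — violated.

Constraints 3 and 8 do not hold.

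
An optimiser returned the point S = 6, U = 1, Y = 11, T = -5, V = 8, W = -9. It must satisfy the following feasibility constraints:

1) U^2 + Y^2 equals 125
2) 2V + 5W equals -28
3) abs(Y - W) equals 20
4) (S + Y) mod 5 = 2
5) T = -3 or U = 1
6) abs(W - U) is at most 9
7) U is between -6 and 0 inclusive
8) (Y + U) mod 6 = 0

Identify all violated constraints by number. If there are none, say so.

No — constraints 1, 2, 6, and 7 are not satisfied.

1) U^2 + Y^2 = 1^2 + 11^2 = 1 + 121 = 122, not 125  fails
2) 2V + 5W = 2(8) + 5(-9) = -29, not -28  fails
3) abs(11 - (-9)) = 20  holds
4) S + Y = 17; 17 mod 5 = 2  holds
5) T = -5 ≠ -3, but U = 1 = 1 (second disjunct)  holds
6) abs(-9 - 1) = 10; 10 > 9, exceeds bound 9  fails
7) U = 1 is outside [-6, 0]  fails
8) Y + U = 12; 12 mod 6 = 0  holds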